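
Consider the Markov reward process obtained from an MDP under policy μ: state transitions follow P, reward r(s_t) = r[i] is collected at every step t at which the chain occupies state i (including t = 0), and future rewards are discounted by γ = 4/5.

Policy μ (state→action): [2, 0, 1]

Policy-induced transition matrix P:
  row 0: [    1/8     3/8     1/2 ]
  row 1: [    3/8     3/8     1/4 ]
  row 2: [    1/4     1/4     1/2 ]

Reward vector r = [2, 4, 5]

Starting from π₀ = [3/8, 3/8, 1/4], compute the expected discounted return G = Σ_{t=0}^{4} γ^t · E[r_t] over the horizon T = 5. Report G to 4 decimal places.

t=0: π = [0.3750, 0.3750, 0.2500], E[r] = 3.5000, γ^t·E[r] = 3.500000, running G = 3.500000
t=1: π = [0.2500, 0.3438, 0.4063], E[r] = 3.9063, γ^t·E[r] = 3.125000, running G = 6.625000
t=2: π = [0.2617, 0.3242, 0.4141], E[r] = 3.8906, γ^t·E[r] = 2.490000, running G = 9.115000
t=3: π = [0.2578, 0.3232, 0.4189], E[r] = 3.9033, γ^t·E[r] = 1.998500, running G = 11.113500
t=4: π = [0.2582, 0.3226, 0.4192], E[r] = 3.9028, γ^t·E[r] = 1.598600, running G = 12.712100

G = 12.7121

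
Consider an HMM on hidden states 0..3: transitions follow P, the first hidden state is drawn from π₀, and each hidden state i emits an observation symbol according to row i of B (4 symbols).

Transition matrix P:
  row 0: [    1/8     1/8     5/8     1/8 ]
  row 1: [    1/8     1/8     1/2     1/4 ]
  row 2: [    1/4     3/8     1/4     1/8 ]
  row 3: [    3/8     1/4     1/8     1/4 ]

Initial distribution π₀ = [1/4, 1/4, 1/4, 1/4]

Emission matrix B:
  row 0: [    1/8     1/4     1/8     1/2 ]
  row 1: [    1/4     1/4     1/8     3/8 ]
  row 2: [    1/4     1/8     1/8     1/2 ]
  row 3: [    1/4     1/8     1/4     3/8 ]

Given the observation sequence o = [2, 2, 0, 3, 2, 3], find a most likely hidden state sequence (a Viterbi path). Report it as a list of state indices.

path = [3, 0, 2, 1, 3, 0]

t=0: δ = [3.125e-02, 3.125e-02, 3.125e-02, 6.250e-02]  (obs o_0=2)
t=1: δ = [2.930e-03, 1.953e-03, 2.441e-03, 3.906e-03]  ψ = [3, 3, 0, 3]  (obs o_1=2)
t=2: δ = [1.831e-04, 2.441e-04, 4.578e-04, 2.441e-04]  ψ = [3, 3, 0, 3]  (obs o_2=0)
t=3: δ = [5.722e-05, 6.437e-05, 6.104e-05, 2.289e-05]  ψ = [2, 2, 1, 1]  (obs o_3=3)
t=4: δ = [1.907e-06, 2.861e-06, 4.470e-06, 4.023e-06]  ψ = [2, 2, 0, 1]  (obs o_4=2)
t=5: δ = [7.544e-07, 6.286e-07, 7.153e-07, 3.772e-07]  ψ = [3, 2, 1, 3]  (obs o_5=3)
backtrack: best end state = 0; path = [3, 0, 2, 1, 3, 0]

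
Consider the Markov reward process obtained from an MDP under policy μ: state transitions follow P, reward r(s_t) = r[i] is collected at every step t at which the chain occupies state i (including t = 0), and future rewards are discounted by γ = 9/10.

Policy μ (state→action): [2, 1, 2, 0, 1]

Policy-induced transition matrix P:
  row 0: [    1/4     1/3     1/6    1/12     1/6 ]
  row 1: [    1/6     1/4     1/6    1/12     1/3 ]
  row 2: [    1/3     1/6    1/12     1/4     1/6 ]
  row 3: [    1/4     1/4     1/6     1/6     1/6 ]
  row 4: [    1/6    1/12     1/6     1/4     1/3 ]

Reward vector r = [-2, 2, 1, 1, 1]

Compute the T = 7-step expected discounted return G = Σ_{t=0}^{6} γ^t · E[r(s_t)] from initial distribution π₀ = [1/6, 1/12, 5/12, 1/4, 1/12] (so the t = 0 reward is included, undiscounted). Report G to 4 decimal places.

t=0: π = [0.1667, 0.0833, 0.4167, 0.2500, 0.0833], E[r] = 0.5833, γ^t·E[r] = 0.583333, running G = 0.583333
t=1: π = [0.2708, 0.2153, 0.1319, 0.1875, 0.1944], E[r] = 0.4028, γ^t·E[r] = 0.362500, running G = 0.945833
t=2: π = [0.2269, 0.2292, 0.1557, 0.1534, 0.2350], E[r] = 0.5486, γ^t·E[r] = 0.444375, running G = 1.390208
t=3: π = [0.2243, 0.2168, 0.1537, 0.1612, 0.2440], E[r] = 0.5439, γ^t·E[r] = 0.396492, running G = 1.786701
t=4: π = [0.2244, 0.2152, 0.1539, 0.1631, 0.2435], E[r] = 0.5420, γ^t·E[r] = 0.355598, running G = 2.142299
t=5: π = [0.2246, 0.2153, 0.1538, 0.1631, 0.2431], E[r] = 0.5415, γ^t·E[r] = 0.319754, running G = 2.462053
t=6: π = [0.2246, 0.2154, 0.1538, 0.1631, 0.2431], E[r] = 0.5415, γ^t·E[r] = 0.287786, running G = 2.749839

G = 2.7498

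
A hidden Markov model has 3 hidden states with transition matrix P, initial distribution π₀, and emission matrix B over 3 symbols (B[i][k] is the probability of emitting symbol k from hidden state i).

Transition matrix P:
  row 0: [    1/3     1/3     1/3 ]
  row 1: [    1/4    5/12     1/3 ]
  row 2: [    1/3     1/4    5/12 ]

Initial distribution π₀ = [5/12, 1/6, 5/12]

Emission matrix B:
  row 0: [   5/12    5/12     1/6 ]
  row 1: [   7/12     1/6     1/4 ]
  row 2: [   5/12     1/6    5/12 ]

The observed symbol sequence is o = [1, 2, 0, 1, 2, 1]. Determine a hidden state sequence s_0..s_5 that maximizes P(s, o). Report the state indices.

path = [0, 2, 2, 0, 2, 0]

t=0: δ = [1.736e-01, 2.778e-02, 6.944e-02]  (obs o_0=1)
t=1: δ = [9.645e-03, 1.447e-02, 2.411e-02]  ψ = [0, 0, 0]  (obs o_1=2)
t=2: δ = [3.349e-03, 3.516e-03, 4.186e-03]  ψ = [2, 1, 2]  (obs o_2=0)
t=3: δ = [5.814e-04, 2.442e-04, 2.907e-04]  ψ = [2, 1, 2]  (obs o_3=1)
t=4: δ = [3.230e-05, 4.845e-05, 8.075e-05]  ψ = [0, 0, 0]  (obs o_4=2)
t=5: δ = [1.122e-05, 3.365e-06, 5.608e-06]  ψ = [2, 1, 2]  (obs o_5=1)
backtrack: best end state = 0; path = [0, 2, 2, 0, 2, 0]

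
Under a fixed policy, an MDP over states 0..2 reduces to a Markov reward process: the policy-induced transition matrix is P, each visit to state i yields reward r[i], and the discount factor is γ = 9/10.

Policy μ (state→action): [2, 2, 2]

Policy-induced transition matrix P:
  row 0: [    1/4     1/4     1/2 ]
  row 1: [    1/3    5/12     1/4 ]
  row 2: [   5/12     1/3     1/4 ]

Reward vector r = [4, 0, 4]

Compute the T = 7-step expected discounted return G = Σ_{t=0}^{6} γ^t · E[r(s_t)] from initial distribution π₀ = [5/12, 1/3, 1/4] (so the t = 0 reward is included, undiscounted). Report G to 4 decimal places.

t=0: π = [0.4167, 0.3333, 0.2500], E[r] = 2.6667, γ^t·E[r] = 2.666667, running G = 2.666667
t=1: π = [0.3194, 0.3264, 0.3542], E[r] = 2.6944, γ^t·E[r] = 2.425000, running G = 5.091667
t=2: π = [0.3362, 0.3339, 0.3299], E[r] = 2.6644, γ^t·E[r] = 2.158125, running G = 7.249792
t=3: π = [0.3328, 0.3331, 0.3341], E[r] = 2.6674, γ^t·E[r] = 1.944563, running G = 9.194354
t=4: π = [0.3334, 0.3334, 0.3332], E[r] = 2.6666, γ^t·E[r] = 1.749526, running G = 10.943880
t=5: π = [0.3333, 0.3333, 0.3334], E[r] = 2.6667, γ^t·E[r] = 1.574655, running G = 12.518535
t=6: π = [0.3333, 0.3333, 0.3333], E[r] = 2.6667, γ^t·E[r] = 1.417174, running G = 13.935709

G = 13.9357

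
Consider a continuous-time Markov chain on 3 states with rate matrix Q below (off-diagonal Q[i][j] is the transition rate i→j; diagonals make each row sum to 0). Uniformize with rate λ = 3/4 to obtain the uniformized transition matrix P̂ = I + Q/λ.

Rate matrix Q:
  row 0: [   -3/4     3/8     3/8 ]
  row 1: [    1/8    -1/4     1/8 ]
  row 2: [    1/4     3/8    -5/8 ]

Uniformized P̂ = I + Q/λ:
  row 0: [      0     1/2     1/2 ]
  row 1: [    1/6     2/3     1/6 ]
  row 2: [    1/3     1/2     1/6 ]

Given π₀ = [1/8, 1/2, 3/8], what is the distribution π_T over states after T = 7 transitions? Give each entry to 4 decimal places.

t=0: π = [0.1250, 0.5000, 0.3750]
t=1: π = [0.2083, 0.5833, 0.2083]
t=2: π = [0.1667, 0.5972, 0.2361]
t=3: π = [0.1782, 0.5995, 0.2222]
t=4: π = [0.1740, 0.5999, 0.2261]
t=5: π = [0.1753, 0.6000, 0.2247]
t=6: π = [0.1749, 0.6000, 0.2251]
t=7: π = [0.1750, 0.6000, 0.2250]

π = [0.1750, 0.6000, 0.2250]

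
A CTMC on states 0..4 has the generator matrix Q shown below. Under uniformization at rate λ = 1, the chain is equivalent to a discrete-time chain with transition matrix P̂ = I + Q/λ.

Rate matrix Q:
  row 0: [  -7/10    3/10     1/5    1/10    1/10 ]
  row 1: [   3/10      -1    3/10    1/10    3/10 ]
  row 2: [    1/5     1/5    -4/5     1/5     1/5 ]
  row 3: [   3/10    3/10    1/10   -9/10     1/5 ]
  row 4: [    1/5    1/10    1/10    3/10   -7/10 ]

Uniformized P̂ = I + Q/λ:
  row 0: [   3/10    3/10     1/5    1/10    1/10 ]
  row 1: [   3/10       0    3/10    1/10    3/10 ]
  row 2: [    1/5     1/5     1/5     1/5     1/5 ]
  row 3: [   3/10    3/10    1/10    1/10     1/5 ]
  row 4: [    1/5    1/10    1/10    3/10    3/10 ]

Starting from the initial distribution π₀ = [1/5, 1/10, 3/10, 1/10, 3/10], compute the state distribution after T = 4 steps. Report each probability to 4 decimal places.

t=0: π = [0.2000, 0.1000, 0.3000, 0.1000, 0.3000]
t=1: π = [0.2400, 0.1800, 0.1700, 0.1900, 0.2200]
t=2: π = [0.2610, 0.1850, 0.1770, 0.1610, 0.2160]
t=3: π = [0.2607, 0.1836, 0.1808, 0.1609, 0.2140]
t=4: π = [0.2605, 0.1840, 0.1809, 0.1609, 0.2137]

π = [0.2605, 0.1840, 0.1809, 0.1609, 0.2137]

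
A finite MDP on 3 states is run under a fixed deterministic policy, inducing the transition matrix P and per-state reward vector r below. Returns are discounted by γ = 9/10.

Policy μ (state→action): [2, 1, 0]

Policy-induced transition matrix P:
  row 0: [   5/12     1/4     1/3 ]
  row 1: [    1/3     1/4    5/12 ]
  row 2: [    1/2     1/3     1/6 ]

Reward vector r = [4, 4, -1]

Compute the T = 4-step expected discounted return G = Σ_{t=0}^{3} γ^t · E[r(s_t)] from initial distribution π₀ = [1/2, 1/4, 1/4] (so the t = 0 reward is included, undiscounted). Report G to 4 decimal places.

G = 8.7550

t=0: π = [0.5000, 0.2500, 0.2500], E[r] = 2.7500, γ^t·E[r] = 2.750000, running G = 2.750000
t=1: π = [0.4167, 0.2708, 0.3125], E[r] = 2.4375, γ^t·E[r] = 2.193750, running G = 4.943750
t=2: π = [0.4201, 0.2760, 0.3038], E[r] = 2.4809, γ^t·E[r] = 2.009531, running G = 6.953281
t=3: π = [0.4190, 0.2753, 0.3057], E[r] = 2.4715, γ^t·E[r] = 1.801723, running G = 8.755004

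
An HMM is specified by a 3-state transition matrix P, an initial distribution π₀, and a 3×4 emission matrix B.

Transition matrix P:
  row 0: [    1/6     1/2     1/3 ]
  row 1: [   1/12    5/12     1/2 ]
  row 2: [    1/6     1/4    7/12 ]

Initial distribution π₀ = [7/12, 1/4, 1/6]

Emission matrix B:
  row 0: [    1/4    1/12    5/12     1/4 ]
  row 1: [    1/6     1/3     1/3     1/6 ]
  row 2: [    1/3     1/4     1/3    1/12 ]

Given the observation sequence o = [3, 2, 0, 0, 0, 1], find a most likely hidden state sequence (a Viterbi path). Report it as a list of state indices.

path = [0, 1, 2, 2, 2, 2]

t=0: δ = [1.458e-01, 4.167e-02, 1.389e-02]  (obs o_0=3)
t=1: δ = [1.013e-02, 2.431e-02, 1.620e-02]  ψ = [0, 0, 0]  (obs o_1=2)
t=2: δ = [6.752e-04, 1.688e-03, 4.051e-03]  ψ = [2, 1, 1]  (obs o_2=0)
t=3: δ = [1.688e-04, 1.688e-04, 7.877e-04]  ψ = [2, 2, 2]  (obs o_3=0)
t=4: δ = [3.282e-05, 3.282e-05, 1.532e-04]  ψ = [2, 2, 2]  (obs o_4=0)
t=5: δ = [2.127e-06, 1.276e-05, 2.234e-05]  ψ = [2, 2, 2]  (obs o_5=1)
backtrack: best end state = 2; path = [0, 1, 2, 2, 2, 2]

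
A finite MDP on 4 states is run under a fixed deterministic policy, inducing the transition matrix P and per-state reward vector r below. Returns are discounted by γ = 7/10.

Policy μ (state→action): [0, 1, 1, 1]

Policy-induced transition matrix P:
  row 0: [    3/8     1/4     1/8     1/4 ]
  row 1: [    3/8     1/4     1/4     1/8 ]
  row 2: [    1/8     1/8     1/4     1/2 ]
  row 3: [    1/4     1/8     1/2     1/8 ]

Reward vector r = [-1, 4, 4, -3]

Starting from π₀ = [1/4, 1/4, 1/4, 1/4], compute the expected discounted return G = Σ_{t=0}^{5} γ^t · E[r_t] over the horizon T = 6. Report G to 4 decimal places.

G = 2.5645

t=0: π = [0.2500, 0.2500, 0.2500, 0.2500], E[r] = 1.0000, γ^t·E[r] = 1.000000, running G = 1.000000
t=1: π = [0.2813, 0.1875, 0.2813, 0.2500], E[r] = 0.8438, γ^t·E[r] = 0.590625, running G = 1.590625
t=2: π = [0.2734, 0.1836, 0.2773, 0.2656], E[r] = 0.7734, γ^t·E[r] = 0.378984, running G = 1.969609
t=3: π = [0.2725, 0.1821, 0.2822, 0.2632], E[r] = 0.7954, γ^t·E[r] = 0.272826, running G = 2.242435
t=4: π = [0.2715, 0.1818, 0.2817, 0.2649], E[r] = 0.7880, γ^t·E[r] = 0.189205, running G = 2.431640
t=5: π = [0.2715, 0.1817, 0.2823, 0.2646], E[r] = 0.7906, γ^t·E[r] = 0.132870, running G = 2.564510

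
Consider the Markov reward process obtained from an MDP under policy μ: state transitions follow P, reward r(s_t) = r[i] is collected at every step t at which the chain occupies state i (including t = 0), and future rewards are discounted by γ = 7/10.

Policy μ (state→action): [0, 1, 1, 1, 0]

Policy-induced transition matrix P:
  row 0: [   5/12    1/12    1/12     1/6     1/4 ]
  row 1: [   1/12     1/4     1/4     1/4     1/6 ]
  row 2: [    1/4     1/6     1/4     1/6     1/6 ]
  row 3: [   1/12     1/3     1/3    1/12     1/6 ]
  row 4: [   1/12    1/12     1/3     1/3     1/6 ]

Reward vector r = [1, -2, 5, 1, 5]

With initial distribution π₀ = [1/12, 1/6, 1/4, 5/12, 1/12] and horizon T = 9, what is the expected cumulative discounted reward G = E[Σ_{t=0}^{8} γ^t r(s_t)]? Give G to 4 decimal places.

G = 6.5614

t=0: π = [0.0833, 0.1667, 0.2500, 0.4167, 0.0833], E[r] = 1.8333, γ^t·E[r] = 1.833333, running G = 1.833333
t=1: π = [0.1528, 0.2361, 0.2778, 0.1597, 0.1736], E[r] = 2.0972, γ^t·E[r] = 1.468056, running G = 3.301389
t=2: π = [0.1806, 0.1858, 0.2523, 0.2020, 0.1794], E[r] = 2.1696, γ^t·E[r] = 1.063084, running G = 4.364473
t=3: π = [0.1856, 0.1858, 0.2517, 0.1952, 0.1817], E[r] = 2.1762, γ^t·E[r] = 0.746425, running G = 5.110899
t=4: π = [0.1871, 0.1841, 0.2505, 0.1962, 0.1821], E[r] = 2.1782, γ^t·E[r] = 0.522989, running G = 5.633888
t=5: π = [0.1875, 0.1839, 0.2503, 0.1960, 0.1823], E[r] = 2.1786, γ^t·E[r] = 0.366157, running G = 6.000045
t=6: π = [0.1875, 0.1839, 0.2503, 0.1960, 0.1823], E[r] = 2.1787, γ^t·E[r] = 0.256323, running G = 6.256368
t=7: π = [0.1876, 0.1838, 0.2503, 0.1960, 0.1823], E[r] = 2.1787, γ^t·E[r] = 0.179428, running G = 6.435797
t=8: π = [0.1876, 0.1838, 0.2503, 0.1960, 0.1823], E[r] = 2.1787, γ^t·E[r] = 0.125600, running G = 6.561397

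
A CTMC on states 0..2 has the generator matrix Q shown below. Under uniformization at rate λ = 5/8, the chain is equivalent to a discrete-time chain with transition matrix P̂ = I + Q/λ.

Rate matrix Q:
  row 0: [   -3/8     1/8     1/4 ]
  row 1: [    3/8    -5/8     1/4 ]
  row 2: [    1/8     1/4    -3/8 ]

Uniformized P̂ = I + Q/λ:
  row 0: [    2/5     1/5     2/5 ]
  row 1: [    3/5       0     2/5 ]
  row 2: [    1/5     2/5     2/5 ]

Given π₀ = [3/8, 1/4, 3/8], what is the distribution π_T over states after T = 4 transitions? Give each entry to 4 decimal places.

π = [0.3666, 0.2334, 0.4000]

t=0: π = [0.3750, 0.2500, 0.3750]
t=1: π = [0.3750, 0.2250, 0.4000]
t=2: π = [0.3650, 0.2350, 0.4000]
t=3: π = [0.3670, 0.2330, 0.4000]
t=4: π = [0.3666, 0.2334, 0.4000]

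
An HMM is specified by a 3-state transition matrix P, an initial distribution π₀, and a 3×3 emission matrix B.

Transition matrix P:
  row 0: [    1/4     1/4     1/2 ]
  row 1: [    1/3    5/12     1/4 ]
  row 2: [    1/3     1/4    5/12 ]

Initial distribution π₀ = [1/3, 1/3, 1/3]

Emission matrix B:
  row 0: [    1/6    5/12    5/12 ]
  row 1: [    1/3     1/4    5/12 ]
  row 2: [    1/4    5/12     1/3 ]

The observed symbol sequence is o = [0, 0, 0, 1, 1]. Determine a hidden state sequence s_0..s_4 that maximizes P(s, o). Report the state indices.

t=0: δ = [5.556e-02, 1.111e-01, 8.333e-02]  (obs o_0=0)
t=1: δ = [6.173e-03, 1.543e-02, 8.681e-03]  ψ = [1, 1, 2]  (obs o_1=0)
t=2: δ = [8.573e-04, 2.143e-03, 9.645e-04]  ψ = [1, 1, 1]  (obs o_2=0)
t=3: δ = [2.977e-04, 2.233e-04, 2.233e-04]  ψ = [1, 1, 1]  (obs o_3=1)
t=4: δ = [3.101e-05, 2.326e-05, 6.202e-05]  ψ = [0, 1, 0]  (obs o_4=1)
backtrack: best end state = 2; path = [1, 1, 1, 0, 2]

path = [1, 1, 1, 0, 2]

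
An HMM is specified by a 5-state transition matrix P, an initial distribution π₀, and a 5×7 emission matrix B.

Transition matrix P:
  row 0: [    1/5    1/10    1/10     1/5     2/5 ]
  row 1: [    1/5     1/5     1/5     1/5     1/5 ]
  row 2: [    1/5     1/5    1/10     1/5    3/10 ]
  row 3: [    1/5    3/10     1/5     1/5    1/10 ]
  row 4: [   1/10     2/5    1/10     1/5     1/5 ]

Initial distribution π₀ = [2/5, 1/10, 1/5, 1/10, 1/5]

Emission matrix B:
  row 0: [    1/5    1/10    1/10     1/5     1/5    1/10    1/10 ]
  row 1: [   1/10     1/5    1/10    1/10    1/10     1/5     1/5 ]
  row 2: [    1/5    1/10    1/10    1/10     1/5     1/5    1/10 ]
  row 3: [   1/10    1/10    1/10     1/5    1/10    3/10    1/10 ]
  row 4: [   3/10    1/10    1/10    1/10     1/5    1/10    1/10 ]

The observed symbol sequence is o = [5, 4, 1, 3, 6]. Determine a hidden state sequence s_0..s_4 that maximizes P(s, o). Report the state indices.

t=0: δ = [4.000e-02, 2.000e-02, 4.000e-02, 3.000e-02, 2.000e-02]  (obs o_0=5)
t=1: δ = [1.600e-03, 9.000e-04, 1.200e-03, 8.000e-04, 3.200e-03]  ψ = [0, 3, 3, 0, 0]  (obs o_1=4)
t=2: δ = [3.200e-05, 2.560e-04, 3.200e-05, 6.400e-05, 6.400e-05]  ψ = [0, 4, 4, 4, 0]  (obs o_2=1)
t=3: δ = [1.024e-05, 5.120e-06, 5.120e-06, 1.024e-05, 5.120e-06]  ψ = [1, 1, 1, 1, 1]  (obs o_3=3)
t=4: δ = [2.048e-07, 6.144e-07, 2.048e-07, 2.048e-07, 4.096e-07]  ψ = [0, 3, 3, 0, 0]  (obs o_4=6)
backtrack: best end state = 1; path = [0, 4, 1, 3, 1]

path = [0, 4, 1, 3, 1]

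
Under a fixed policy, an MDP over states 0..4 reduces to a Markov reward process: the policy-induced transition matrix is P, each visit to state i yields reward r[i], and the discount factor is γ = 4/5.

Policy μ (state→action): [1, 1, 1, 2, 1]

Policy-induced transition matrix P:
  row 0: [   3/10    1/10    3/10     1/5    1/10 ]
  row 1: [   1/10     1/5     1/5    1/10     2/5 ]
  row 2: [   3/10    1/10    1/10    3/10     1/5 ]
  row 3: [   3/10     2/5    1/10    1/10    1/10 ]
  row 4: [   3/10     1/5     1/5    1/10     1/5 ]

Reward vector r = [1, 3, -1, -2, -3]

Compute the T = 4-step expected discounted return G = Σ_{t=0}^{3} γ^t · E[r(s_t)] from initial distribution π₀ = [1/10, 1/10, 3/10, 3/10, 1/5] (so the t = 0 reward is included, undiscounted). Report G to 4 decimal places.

G = -1.4993

t=0: π = [0.1000, 0.1000, 0.3000, 0.3000, 0.2000], E[r] = -1.1000, γ^t·E[r] = -1.100000, running G = -1.100000
t=1: π = [0.2800, 0.2200, 0.1500, 0.1700, 0.1800], E[r] = -0.0900, γ^t·E[r] = -0.072000, running G = -1.172000
t=2: π = [0.2560, 0.1910, 0.1960, 0.1580, 0.1990], E[r] = -0.2800, γ^t·E[r] = -0.179200, running G = -1.351200
t=3: π = [0.2618, 0.1864, 0.1902, 0.1648, 0.1968], E[r] = -0.2892, γ^t·E[r] = -0.148070, running G = -1.499270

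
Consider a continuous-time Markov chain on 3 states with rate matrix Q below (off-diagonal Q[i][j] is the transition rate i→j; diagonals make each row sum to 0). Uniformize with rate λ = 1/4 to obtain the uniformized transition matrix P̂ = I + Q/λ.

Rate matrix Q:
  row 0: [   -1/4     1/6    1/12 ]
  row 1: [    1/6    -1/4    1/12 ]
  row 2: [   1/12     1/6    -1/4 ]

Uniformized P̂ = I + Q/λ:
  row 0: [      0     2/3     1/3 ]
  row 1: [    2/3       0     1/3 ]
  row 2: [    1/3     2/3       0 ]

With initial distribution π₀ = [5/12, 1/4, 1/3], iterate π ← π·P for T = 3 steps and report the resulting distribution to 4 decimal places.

t=0: π = [0.4167, 0.2500, 0.3333]
t=1: π = [0.2778, 0.5000, 0.2222]
t=2: π = [0.4074, 0.3333, 0.2593]
t=3: π = [0.3086, 0.4444, 0.2469]

π = [0.3086, 0.4444, 0.2469]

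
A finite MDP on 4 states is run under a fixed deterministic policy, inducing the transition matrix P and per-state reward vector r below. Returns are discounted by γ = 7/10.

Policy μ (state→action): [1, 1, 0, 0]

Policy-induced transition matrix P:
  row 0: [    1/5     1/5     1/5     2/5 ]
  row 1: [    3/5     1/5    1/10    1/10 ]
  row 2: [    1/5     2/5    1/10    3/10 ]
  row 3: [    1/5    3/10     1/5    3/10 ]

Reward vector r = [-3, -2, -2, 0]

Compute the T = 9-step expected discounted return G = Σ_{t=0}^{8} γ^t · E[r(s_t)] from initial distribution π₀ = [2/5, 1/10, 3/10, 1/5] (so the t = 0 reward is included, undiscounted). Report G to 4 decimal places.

G = -5.7528

t=0: π = [0.4000, 0.1000, 0.3000, 0.2000], E[r] = -2.0000, γ^t·E[r] = -2.000000, running G = -2.000000
t=1: π = [0.2400, 0.2800, 0.1600, 0.3200], E[r] = -1.6000, γ^t·E[r] = -1.120000, running G = -3.120000
t=2: π = [0.3120, 0.2640, 0.1560, 0.2680], E[r] = -1.7760, γ^t·E[r] = -0.870240, running G = -3.990240
t=3: π = [0.3056, 0.2580, 0.1580, 0.2784], E[r] = -1.7488, γ^t·E[r] = -0.599838, running G = -4.590078
t=4: π = [0.3032, 0.2594, 0.1584, 0.2790], E[r] = -1.7453, γ^t·E[r] = -0.419042, running G = -5.009120
t=5: π = [0.3038, 0.2596, 0.1582, 0.2784], E[r] = -1.7469, γ^t·E[r] = -0.293603, running G = -5.302724
t=6: π = [0.3038, 0.2595, 0.1582, 0.2785], E[r] = -1.7469, γ^t·E[r] = -0.205522, running G = -5.508245
t=7: π = [0.3038, 0.2595, 0.1582, 0.2785], E[r] = -1.7468, γ^t·E[r] = -0.143858, running G = -5.652104
t=8: π = [0.3038, 0.2595, 0.1582, 0.2785], E[r] = -1.7468, γ^t·E[r] = -0.100701, running G = -5.752805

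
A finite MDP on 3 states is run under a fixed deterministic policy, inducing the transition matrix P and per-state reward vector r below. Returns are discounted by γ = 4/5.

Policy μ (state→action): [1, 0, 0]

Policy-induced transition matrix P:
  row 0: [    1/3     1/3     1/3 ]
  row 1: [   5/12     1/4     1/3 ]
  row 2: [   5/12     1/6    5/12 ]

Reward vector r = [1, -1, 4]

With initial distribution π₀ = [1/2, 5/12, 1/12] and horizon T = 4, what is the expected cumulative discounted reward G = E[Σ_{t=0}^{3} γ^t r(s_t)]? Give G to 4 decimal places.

t=0: π = [0.5000, 0.4167, 0.0833], E[r] = 0.4167, γ^t·E[r] = 0.416667, running G = 0.416667
t=1: π = [0.3750, 0.2847, 0.3403], E[r] = 1.4514, γ^t·E[r] = 1.161111, running G = 1.577778
t=2: π = [0.3854, 0.2529, 0.3617], E[r] = 1.5793, γ^t·E[r] = 1.010741, running G = 2.588519
t=3: π = [0.3845, 0.2520, 0.3635], E[r] = 1.5865, γ^t·E[r] = 0.812272, running G = 3.400790

G = 3.4008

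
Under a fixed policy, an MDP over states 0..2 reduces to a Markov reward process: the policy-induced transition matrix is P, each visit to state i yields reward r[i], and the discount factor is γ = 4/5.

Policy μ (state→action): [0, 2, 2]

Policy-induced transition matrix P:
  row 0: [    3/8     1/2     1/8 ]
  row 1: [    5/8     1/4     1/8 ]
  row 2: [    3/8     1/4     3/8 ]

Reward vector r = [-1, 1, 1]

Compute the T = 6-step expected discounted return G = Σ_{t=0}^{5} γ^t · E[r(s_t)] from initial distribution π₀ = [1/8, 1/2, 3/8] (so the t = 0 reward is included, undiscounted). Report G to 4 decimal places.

t=0: π = [0.1250, 0.5000, 0.3750], E[r] = 0.7500, γ^t·E[r] = 0.750000, running G = 0.750000
t=1: π = [0.5000, 0.2813, 0.2188], E[r] = 0.0000, γ^t·E[r] = 0.000000, running G = 0.750000
t=2: π = [0.4453, 0.3750, 0.1797], E[r] = 0.1094, γ^t·E[r] = 0.070000, running G = 0.820000
t=3: π = [0.4688, 0.3613, 0.1699], E[r] = 0.0625, γ^t·E[r] = 0.032000, running G = 0.852000
t=4: π = [0.4653, 0.3672, 0.1675], E[r] = 0.0693, γ^t·E[r] = 0.028400, running G = 0.880400
t=5: π = [0.4668, 0.3663, 0.1669], E[r] = 0.0664, γ^t·E[r] = 0.021760, running G = 0.902160

G = 0.9022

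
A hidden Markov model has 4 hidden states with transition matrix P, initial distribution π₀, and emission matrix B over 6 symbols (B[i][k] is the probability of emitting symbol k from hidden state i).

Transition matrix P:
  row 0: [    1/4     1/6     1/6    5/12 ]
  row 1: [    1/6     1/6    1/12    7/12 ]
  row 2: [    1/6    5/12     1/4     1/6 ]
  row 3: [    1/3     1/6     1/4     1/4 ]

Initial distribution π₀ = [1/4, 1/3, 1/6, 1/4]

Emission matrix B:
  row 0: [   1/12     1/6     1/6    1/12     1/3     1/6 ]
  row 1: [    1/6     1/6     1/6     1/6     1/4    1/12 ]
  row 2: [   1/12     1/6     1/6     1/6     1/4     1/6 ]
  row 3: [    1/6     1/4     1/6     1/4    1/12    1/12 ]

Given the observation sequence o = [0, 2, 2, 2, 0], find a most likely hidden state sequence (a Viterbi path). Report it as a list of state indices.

path = [1, 3, 2, 1, 3]

t=0: δ = [2.083e-02, 5.556e-02, 1.389e-02, 4.167e-02]  (obs o_0=0)
t=1: δ = [2.315e-03, 1.543e-03, 1.736e-03, 5.401e-03]  ψ = [3, 1, 3, 1]  (obs o_1=2)
t=2: δ = [3.001e-04, 1.500e-04, 2.251e-04, 2.251e-04]  ψ = [3, 3, 3, 3]  (obs o_2=2)
t=3: δ = [1.250e-05, 1.563e-05, 9.377e-06, 2.084e-05]  ψ = [0, 2, 2, 0]  (obs o_3=2)
t=4: δ = [5.788e-07, 6.512e-07, 4.341e-07, 1.519e-06]  ψ = [3, 2, 3, 1]  (obs o_4=0)
backtrack: best end state = 3; path = [1, 3, 2, 1, 3]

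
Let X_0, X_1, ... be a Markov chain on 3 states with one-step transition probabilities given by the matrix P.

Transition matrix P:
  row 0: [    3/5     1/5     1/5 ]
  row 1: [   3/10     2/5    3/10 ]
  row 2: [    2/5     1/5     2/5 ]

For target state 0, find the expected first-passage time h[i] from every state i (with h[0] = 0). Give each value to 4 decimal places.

h = [0.0000, 3.0000, 2.6667]

First-step conditioning: h[0] = 0; for i ≠ 0, h[i] = 1 + Σ_k P[i][k]·h[k].
  h[1] = 1 + 2/5·h[1] + 3/10·h[2]
  h[2] = 1 + 1/5·h[1] + 2/5·h[2]
Solving the 2×2 linear system over states ≠ 0 gives exactly h = [0, 3, 8/3] (h[0] = 0 is the target).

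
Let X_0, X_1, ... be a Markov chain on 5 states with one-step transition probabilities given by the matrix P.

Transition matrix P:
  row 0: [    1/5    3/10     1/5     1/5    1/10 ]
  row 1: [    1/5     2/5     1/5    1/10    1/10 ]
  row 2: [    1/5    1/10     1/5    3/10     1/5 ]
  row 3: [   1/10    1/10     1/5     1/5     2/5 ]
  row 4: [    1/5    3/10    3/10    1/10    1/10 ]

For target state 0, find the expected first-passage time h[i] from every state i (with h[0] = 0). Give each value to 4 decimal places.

h = [0.0000, 5.4328, 5.5556, 6.0405, 5.4451]

First-step conditioning: h[0] = 0; for i ≠ 0, h[i] = 1 + Σ_k P[i][k]·h[k].
  h[1] = 1 + 2/5·h[1] + 1/5·h[2] + 1/10·h[3] + 1/10·h[4]
  h[2] = 1 + 1/10·h[1] + 1/5·h[2] + 3/10·h[3] + 1/5·h[4]
  h[3] = 1 + 1/10·h[1] + 1/5·h[2] + 1/5·h[3] + 2/5·h[4]
  h[4] = 1 + 3/10·h[1] + 3/10·h[2] + 1/10·h[3] + 1/10·h[4]
Solving the 4×4 linear system over states ≠ 0 gives exactly h = [0, 2950/543, 50/9, 3280/543, 8870/1629] (h[0] = 0 is the target).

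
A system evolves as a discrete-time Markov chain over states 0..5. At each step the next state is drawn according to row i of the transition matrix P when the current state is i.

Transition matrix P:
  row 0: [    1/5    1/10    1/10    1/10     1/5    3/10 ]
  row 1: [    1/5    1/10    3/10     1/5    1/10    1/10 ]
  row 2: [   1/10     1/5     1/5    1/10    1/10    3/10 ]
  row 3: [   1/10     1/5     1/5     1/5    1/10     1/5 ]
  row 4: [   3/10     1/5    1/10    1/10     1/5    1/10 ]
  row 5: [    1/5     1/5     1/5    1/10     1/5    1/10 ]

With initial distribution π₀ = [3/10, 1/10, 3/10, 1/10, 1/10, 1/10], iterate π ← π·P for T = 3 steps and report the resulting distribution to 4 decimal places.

π = [0.1843, 0.1647, 0.1826, 0.1295, 0.1521, 0.1868]

t=0: π = [0.3000, 0.1000, 0.3000, 0.1000, 0.1000, 0.1000]
t=1: π = [0.1700, 0.1600, 0.1700, 0.1200, 0.1500, 0.2300]
t=2: π = [0.1860, 0.1670, 0.1840, 0.1280, 0.1550, 0.1800]
t=3: π = [0.1843, 0.1647, 0.1826, 0.1295, 0.1521, 0.1868]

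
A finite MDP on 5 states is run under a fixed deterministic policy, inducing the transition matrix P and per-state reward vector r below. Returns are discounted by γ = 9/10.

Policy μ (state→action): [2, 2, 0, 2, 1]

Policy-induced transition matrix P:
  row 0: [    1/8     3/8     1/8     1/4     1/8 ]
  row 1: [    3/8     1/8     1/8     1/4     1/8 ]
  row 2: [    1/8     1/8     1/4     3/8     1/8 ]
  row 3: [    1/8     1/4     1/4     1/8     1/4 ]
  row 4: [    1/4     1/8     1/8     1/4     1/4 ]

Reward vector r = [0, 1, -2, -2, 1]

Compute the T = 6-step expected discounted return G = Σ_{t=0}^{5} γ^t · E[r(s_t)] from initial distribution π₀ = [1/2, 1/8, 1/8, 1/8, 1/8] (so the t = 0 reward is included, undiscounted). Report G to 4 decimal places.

t=0: π = [0.5000, 0.1250, 0.1250, 0.1250, 0.1250], E[r] = -0.2500, γ^t·E[r] = -0.250000, running G = -0.250000
t=1: π = [0.1719, 0.2656, 0.1563, 0.2500, 0.1563], E[r] = -0.3906, γ^t·E[r] = -0.351563, running G = -0.601563
t=2: π = [0.2109, 0.1992, 0.1758, 0.2383, 0.1758], E[r] = -0.4531, γ^t·E[r] = -0.367031, running G = -0.968594
t=3: π = [0.1968, 0.2075, 0.1768, 0.2422, 0.1768], E[r] = -0.4536, γ^t·E[r] = -0.330684, running G = -1.299278
t=4: π = [0.1990, 0.2045, 0.1774, 0.2418, 0.1774], E[r] = -0.4565, γ^t·E[r] = -0.299538, running G = -1.598816
t=5: π = [0.1983, 0.2050, 0.1774, 0.2419, 0.1774], E[r] = -0.4563, γ^t·E[r] = -0.269449, running G = -1.868265

G = -1.8683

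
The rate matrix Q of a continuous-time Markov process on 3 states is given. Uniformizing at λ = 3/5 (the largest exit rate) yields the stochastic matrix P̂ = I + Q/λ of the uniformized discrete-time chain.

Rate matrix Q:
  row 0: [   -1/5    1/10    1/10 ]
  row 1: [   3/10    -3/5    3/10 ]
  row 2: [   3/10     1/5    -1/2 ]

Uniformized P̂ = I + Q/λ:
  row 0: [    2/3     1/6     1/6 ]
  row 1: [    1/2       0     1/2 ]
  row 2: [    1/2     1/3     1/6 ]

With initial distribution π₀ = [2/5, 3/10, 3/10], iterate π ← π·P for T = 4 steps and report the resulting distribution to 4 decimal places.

π = [0.5998, 0.1758, 0.2244]

t=0: π = [0.4000, 0.3000, 0.3000]
t=1: π = [0.5667, 0.1667, 0.2667]
t=2: π = [0.5944, 0.1833, 0.2222]
t=3: π = [0.5991, 0.1731, 0.2278]
t=4: π = [0.5998, 0.1758, 0.2244]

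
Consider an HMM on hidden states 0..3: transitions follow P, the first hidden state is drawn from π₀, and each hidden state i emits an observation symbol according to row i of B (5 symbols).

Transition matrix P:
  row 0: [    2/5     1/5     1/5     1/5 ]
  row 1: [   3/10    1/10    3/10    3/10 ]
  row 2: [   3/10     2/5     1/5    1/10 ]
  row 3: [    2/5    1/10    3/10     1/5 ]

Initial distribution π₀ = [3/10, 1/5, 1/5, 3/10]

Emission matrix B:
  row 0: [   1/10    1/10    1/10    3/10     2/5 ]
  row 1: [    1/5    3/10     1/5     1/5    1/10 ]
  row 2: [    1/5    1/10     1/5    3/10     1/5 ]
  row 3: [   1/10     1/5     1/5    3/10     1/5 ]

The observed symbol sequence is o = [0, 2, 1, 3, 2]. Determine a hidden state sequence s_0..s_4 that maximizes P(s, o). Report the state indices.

t=0: δ = [3.000e-02, 4.000e-02, 4.000e-02, 3.000e-02]  (obs o_0=0)
t=1: δ = [1.200e-03, 3.200e-03, 2.400e-03, 2.400e-03]  ψ = [0, 2, 1, 1]  (obs o_1=2)
t=2: δ = [9.600e-05, 2.880e-04, 9.600e-05, 1.920e-04]  ψ = [1, 2, 1, 1]  (obs o_2=1)
t=3: δ = [2.592e-05, 7.680e-06, 2.592e-05, 2.592e-05]  ψ = [1, 2, 1, 1]  (obs o_3=3)
t=4: δ = [1.037e-06, 2.074e-06, 1.555e-06, 1.037e-06]  ψ = [0, 2, 3, 0]  (obs o_4=2)
backtrack: best end state = 1; path = [1, 2, 1, 2, 1]

path = [1, 2, 1, 2, 1]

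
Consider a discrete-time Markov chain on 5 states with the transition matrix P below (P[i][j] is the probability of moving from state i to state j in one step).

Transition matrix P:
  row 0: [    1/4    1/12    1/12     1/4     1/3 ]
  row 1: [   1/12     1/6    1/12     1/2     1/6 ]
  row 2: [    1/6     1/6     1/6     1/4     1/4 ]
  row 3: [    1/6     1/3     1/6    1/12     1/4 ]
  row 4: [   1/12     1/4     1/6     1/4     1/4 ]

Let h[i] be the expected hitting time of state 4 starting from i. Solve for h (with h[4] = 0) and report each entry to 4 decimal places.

First-step conditioning: h[4] = 0; for i ≠ 4, h[i] = 1 + Σ_k P[i][k]·h[k].
  h[0] = 1 + 1/4·h[0] + 1/12·h[1] + 1/12·h[2] + 1/4·h[3]
  h[1] = 1 + 1/12·h[0] + 1/6·h[1] + 1/12·h[2] + 1/2·h[3]
  h[2] = 1 + 1/6·h[0] + 1/6·h[1] + 1/6·h[2] + 1/4·h[3]
  h[3] = 1 + 1/6·h[0] + 1/3·h[1] + 1/6·h[2] + 1/12·h[3]
Solving the 4×4 linear system over states ≠ 4 gives exactly h = [597/164, 363/82, 663/164, 168/41, 0] (h[4] = 0 is the target).

h = [3.6402, 4.4268, 4.0427, 4.0976, 0.0000]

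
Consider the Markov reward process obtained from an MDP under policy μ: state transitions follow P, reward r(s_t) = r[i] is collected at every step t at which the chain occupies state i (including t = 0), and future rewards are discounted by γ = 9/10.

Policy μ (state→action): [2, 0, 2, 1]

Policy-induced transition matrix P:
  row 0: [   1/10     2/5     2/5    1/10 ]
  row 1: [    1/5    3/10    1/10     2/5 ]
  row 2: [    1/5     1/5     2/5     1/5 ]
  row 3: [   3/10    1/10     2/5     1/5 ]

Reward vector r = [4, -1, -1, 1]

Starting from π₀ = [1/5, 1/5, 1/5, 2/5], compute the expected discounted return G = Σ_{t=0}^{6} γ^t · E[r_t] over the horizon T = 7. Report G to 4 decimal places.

G = 2.8216

t=0: π = [0.2000, 0.2000, 0.2000, 0.4000], E[r] = 0.8000, γ^t·E[r] = 0.800000, running G = 0.800000
t=1: π = [0.2200, 0.2200, 0.3400, 0.2200], E[r] = 0.5400, γ^t·E[r] = 0.486000, running G = 1.286000
t=2: π = [0.2000, 0.2440, 0.3340, 0.2220], E[r] = 0.4440, γ^t·E[r] = 0.359640, running G = 1.645640
t=3: π = [0.2022, 0.2422, 0.3268, 0.2288], E[r] = 0.4686, γ^t·E[r] = 0.341609, running G = 1.987249
t=4: π = [0.2027, 0.2418, 0.3273, 0.2282], E[r] = 0.4697, γ^t·E[r] = 0.308196, running G = 2.295446
t=5: π = [0.2026, 0.2419, 0.3275, 0.2281], E[r] = 0.4690, γ^t·E[r] = 0.276916, running G = 2.572362
t=6: π = [0.2026, 0.2419, 0.3274, 0.2281], E[r] = 0.4690, γ^t·E[r] = 0.249252, running G = 2.821614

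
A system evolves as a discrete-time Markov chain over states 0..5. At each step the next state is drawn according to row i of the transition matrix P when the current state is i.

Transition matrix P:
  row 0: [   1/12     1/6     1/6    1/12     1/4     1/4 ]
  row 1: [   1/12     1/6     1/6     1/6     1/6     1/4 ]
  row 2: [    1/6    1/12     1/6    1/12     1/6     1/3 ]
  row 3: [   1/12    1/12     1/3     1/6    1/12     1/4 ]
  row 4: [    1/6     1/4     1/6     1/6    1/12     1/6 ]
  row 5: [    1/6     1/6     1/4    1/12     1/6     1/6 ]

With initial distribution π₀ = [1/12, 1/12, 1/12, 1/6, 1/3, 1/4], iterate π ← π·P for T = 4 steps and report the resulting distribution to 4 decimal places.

π = [0.1329, 0.1524, 0.2060, 0.1188, 0.1550, 0.2348]

t=0: π = [0.0833, 0.0833, 0.0833, 0.1667, 0.3333, 0.2500]
t=1: π = [0.1389, 0.1736, 0.2153, 0.1319, 0.1319, 0.2083]
t=2: π = [0.1296, 0.1487, 0.2060, 0.1198, 0.1563, 0.2396]
t=3: π = [0.1335, 0.1525, 0.2066, 0.1187, 0.1545, 0.2342]
t=4: π = [0.1329, 0.1524, 0.2060, 0.1188, 0.1550, 0.2348]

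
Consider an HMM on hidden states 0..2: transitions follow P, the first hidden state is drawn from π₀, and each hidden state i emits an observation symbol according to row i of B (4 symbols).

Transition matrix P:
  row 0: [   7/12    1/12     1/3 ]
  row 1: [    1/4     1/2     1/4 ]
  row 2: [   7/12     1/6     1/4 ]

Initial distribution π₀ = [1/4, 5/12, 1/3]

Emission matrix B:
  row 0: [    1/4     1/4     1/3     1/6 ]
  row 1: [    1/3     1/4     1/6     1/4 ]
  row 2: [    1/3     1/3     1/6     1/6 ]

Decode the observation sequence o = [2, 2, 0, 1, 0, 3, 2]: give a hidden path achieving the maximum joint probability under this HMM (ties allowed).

path = [0, 0, 0, 0, 0, 0, 0]

t=0: δ = [8.333e-02, 6.944e-02, 5.556e-02]  (obs o_0=2)
t=1: δ = [1.620e-02, 5.787e-03, 4.630e-03]  ψ = [0, 1, 0]  (obs o_1=2)
t=2: δ = [2.363e-03, 9.645e-04, 1.800e-03]  ψ = [0, 1, 0]  (obs o_2=0)
t=3: δ = [3.446e-04, 1.206e-04, 2.626e-04]  ψ = [0, 1, 0]  (obs o_3=1)
t=4: δ = [5.026e-05, 2.009e-05, 3.829e-05]  ψ = [0, 1, 0]  (obs o_4=0)
t=5: δ = [4.886e-06, 2.512e-06, 2.792e-06]  ψ = [0, 1, 0]  (obs o_5=3)
t=6: δ = [9.500e-07, 2.093e-07, 2.714e-07]  ψ = [0, 1, 0]  (obs o_6=2)
backtrack: best end state = 0; path = [0, 0, 0, 0, 0, 0, 0]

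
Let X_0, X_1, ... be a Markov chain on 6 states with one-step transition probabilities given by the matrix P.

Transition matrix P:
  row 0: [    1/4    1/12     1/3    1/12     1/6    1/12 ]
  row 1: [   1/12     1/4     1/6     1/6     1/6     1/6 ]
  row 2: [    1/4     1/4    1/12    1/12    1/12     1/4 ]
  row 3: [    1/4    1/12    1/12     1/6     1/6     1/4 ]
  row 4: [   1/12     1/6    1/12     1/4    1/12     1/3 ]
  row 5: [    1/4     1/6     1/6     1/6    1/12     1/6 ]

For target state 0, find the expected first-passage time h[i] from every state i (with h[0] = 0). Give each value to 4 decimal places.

h = [0.0000, 5.9389, 5.0388, 4.9427, 5.7812, 4.9622]

First-step conditioning: h[0] = 0; for i ≠ 0, h[i] = 1 + Σ_k P[i][k]·h[k].
  h[1] = 1 + 1/4·h[1] + 1/6·h[2] + 1/6·h[3] + 1/6·h[4] + 1/6·h[5]
  h[2] = 1 + 1/4·h[1] + 1/12·h[2] + 1/12·h[3] + 1/12·h[4] + 1/4·h[5]
  h[3] = 1 + 1/12·h[1] + 1/12·h[2] + 1/6·h[3] + 1/6·h[4] + 1/4·h[5]
  h[4] = 1 + 1/6·h[1] + 1/12·h[2] + 1/4·h[3] + 1/12·h[4] + 1/3·h[5]
  h[5] = 1 + 1/6·h[1] + 1/6·h[2] + 1/6·h[3] + 1/12·h[4] + 1/6·h[5]
Solving the 5×5 linear system over states ≠ 0 gives exactly h = [0, 292020/49171, 247764/49171, 243036/49171, 284268/49171, 243996/49171] (h[0] = 0 is the target).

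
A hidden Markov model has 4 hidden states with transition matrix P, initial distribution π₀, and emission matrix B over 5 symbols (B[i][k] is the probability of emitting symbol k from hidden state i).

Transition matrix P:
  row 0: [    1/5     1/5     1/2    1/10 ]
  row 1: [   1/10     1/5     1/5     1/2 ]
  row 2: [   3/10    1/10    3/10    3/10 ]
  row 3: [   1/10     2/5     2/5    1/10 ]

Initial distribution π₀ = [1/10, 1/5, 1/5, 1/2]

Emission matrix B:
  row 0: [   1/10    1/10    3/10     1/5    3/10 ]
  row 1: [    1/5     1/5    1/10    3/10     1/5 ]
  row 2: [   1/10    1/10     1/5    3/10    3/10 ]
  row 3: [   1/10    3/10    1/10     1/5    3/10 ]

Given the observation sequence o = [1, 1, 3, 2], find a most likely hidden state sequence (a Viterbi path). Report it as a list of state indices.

t=0: δ = [1.000e-02, 4.000e-02, 2.000e-02, 1.500e-01]  (obs o_0=1)
t=1: δ = [1.500e-03, 1.200e-02, 6.000e-03, 6.000e-03]  ψ = [3, 3, 3, 1]  (obs o_1=1)
t=2: δ = [3.600e-04, 7.200e-04, 7.200e-04, 1.200e-03]  ψ = [2, 1, 1, 1]  (obs o_2=3)
t=3: δ = [6.480e-05, 4.800e-05, 9.600e-05, 3.600e-05]  ψ = [2, 3, 3, 1]  (obs o_3=2)
backtrack: best end state = 2; path = [3, 1, 3, 2]

path = [3, 1, 3, 2]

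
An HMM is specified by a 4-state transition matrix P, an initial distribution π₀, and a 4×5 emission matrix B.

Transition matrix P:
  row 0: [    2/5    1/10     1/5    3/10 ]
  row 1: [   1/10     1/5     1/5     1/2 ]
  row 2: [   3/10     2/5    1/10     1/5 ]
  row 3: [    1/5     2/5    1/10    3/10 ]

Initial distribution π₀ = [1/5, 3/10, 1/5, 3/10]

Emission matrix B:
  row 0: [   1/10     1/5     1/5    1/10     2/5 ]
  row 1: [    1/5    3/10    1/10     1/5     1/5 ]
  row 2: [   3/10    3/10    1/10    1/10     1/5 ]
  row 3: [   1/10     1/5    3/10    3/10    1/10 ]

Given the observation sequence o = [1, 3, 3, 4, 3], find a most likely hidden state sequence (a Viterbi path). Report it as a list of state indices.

path = [1, 3, 3, 1, 3]

t=0: δ = [4.000e-02, 9.000e-02, 6.000e-02, 6.000e-02]  (obs o_0=1)
t=1: δ = [1.800e-03, 4.800e-03, 1.800e-03, 1.350e-02]  ψ = [2, 2, 1, 1]  (obs o_1=3)
t=2: δ = [2.700e-04, 1.080e-03, 1.350e-04, 1.215e-03]  ψ = [3, 3, 3, 3]  (obs o_2=3)
t=3: δ = [9.720e-05, 9.720e-05, 4.320e-05, 5.400e-05]  ψ = [3, 3, 1, 1]  (obs o_3=4)
t=4: δ = [3.888e-06, 4.320e-06, 1.944e-06, 1.458e-05]  ψ = [0, 3, 0, 1]  (obs o_4=3)
backtrack: best end state = 3; path = [1, 3, 3, 1, 3]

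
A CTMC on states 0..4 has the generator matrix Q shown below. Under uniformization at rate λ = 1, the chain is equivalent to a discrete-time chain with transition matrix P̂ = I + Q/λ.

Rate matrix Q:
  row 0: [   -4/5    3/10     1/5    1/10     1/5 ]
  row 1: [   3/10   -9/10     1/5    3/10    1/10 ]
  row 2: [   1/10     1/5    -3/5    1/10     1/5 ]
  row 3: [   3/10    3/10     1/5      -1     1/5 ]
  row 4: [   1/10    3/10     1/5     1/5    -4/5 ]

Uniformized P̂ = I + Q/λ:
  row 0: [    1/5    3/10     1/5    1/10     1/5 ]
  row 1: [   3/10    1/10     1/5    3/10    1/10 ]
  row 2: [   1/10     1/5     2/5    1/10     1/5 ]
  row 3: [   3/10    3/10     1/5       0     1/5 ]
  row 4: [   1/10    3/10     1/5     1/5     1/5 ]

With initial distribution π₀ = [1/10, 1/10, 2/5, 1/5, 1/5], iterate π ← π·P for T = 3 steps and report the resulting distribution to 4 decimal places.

π = [0.1947, 0.2296, 0.2512, 0.1469, 0.1776]

t=0: π = [0.1000, 0.1000, 0.4000, 0.2000, 0.2000]
t=1: π = [0.1700, 0.2400, 0.2800, 0.1200, 0.1900]
t=2: π = [0.1890, 0.2240, 0.2560, 0.1550, 0.1760]
t=3: π = [0.1947, 0.2296, 0.2512, 0.1469, 0.1776]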